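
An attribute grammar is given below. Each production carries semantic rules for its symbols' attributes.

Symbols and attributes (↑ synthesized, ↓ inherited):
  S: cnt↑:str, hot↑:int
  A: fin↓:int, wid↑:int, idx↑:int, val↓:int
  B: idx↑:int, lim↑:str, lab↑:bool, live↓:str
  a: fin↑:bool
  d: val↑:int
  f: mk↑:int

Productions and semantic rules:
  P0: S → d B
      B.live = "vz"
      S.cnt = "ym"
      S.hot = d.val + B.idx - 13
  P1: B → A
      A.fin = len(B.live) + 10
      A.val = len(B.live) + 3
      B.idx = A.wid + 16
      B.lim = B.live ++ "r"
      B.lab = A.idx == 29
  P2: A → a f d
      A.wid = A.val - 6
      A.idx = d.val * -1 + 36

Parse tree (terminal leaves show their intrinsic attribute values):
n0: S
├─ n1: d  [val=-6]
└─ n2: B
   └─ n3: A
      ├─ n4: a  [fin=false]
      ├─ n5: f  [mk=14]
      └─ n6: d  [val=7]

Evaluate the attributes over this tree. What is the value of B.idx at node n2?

1. n1.val = -6  [terminal]
2. n2.live = "vz"  ["vz"]
3. n3.fin = 12  [len(B.live) + 10]
4. n3.val = 5  [len(B.live) + 3]
5. n4.fin = false  [terminal]
6. n5.mk = 14  [terminal]
7. n6.val = 7  [terminal]
8. n3.wid = -1  [A.val - 6]
9. n3.idx = 29  [d.val * -1 + 36]
10. n2.idx = 15  [A.wid + 16]
11. n2.lim = "vzr"  [B.live ++ "r"]
12. n2.lab = true  [A.idx == 29]
13. n0.cnt = "ym"  ["ym"]
14. n0.hot = -4  [d.val + B.idx - 13]

15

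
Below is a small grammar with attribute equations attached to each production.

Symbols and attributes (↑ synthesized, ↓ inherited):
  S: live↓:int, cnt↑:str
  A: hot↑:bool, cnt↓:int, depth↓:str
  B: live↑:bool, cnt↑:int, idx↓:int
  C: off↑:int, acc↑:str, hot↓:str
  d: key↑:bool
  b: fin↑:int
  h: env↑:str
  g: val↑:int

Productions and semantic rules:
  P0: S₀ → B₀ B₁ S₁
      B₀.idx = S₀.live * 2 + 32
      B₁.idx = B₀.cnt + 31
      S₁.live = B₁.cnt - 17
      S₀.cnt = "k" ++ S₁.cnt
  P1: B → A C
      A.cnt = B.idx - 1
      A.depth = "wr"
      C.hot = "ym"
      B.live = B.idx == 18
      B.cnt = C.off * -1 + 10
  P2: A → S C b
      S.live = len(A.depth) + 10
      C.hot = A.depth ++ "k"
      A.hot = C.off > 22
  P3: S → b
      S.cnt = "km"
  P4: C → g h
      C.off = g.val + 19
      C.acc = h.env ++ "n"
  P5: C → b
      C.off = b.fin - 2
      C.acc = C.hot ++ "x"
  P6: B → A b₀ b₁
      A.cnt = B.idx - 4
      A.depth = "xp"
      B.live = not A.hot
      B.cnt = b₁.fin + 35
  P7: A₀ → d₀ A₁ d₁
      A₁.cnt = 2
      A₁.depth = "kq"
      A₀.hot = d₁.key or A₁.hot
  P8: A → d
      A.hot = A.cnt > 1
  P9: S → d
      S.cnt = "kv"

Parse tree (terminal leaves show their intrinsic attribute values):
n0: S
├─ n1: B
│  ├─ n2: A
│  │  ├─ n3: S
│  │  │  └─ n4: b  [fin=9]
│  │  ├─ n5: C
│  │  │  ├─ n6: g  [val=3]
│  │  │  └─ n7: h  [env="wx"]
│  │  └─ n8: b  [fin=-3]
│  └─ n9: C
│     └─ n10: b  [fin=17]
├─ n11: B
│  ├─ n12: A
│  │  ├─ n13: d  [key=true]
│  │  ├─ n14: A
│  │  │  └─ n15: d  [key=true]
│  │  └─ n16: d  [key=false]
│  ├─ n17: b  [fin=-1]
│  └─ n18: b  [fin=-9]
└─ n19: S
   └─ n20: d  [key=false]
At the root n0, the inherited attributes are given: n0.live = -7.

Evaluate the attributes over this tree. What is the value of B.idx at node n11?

1. n0.live = -7  [given at root]
2. n1.idx = 18  [S₀.live * 2 + 32]
3. n2.cnt = 17  [B.idx - 1]
4. n2.depth = "wr"  ["wr"]
5. n3.live = 12  [len(A.depth) + 10]
6. n4.fin = 9  [terminal]
7. n3.cnt = "km"  ["km"]
8. n5.hot = "wrk"  [A.depth ++ "k"]
9. n6.val = 3  [terminal]
10. n7.env = "wx"  [terminal]
11. n5.off = 22  [g.val + 19]
12. n5.acc = "wxn"  [h.env ++ "n"]
13. n8.fin = -3  [terminal]
14. n2.hot = false  [C.off > 22]
15. n9.hot = "ym"  ["ym"]
16. n10.fin = 17  [terminal]
17. n9.off = 15  [b.fin - 2]
18. n9.acc = "ymx"  [C.hot ++ "x"]
19. n1.live = true  [B.idx == 18]
20. n1.cnt = -5  [C.off * -1 + 10]
21. n11.idx = 26  [B₀.cnt + 31]
22. n12.cnt = 22  [B.idx - 4]
23. n12.depth = "xp"  ["xp"]
24. n13.key = true  [terminal]
25. n14.cnt = 2  [2]
26. n14.depth = "kq"  ["kq"]
27. n15.key = true  [terminal]
28. n14.hot = true  [A.cnt > 1]
29. n16.key = false  [terminal]
30. n12.hot = true  [d₁.key or A₁.hot]
31. n17.fin = -1  [terminal]
32. n18.fin = -9  [terminal]
33. n11.live = false  [not A.hot]
34. n11.cnt = 26  [b₁.fin + 35]
35. n19.live = 9  [B₁.cnt - 17]
36. n20.key = false  [terminal]
37. n19.cnt = "kv"  ["kv"]
38. n0.cnt = "kkv"  ["k" ++ S₁.cnt]

26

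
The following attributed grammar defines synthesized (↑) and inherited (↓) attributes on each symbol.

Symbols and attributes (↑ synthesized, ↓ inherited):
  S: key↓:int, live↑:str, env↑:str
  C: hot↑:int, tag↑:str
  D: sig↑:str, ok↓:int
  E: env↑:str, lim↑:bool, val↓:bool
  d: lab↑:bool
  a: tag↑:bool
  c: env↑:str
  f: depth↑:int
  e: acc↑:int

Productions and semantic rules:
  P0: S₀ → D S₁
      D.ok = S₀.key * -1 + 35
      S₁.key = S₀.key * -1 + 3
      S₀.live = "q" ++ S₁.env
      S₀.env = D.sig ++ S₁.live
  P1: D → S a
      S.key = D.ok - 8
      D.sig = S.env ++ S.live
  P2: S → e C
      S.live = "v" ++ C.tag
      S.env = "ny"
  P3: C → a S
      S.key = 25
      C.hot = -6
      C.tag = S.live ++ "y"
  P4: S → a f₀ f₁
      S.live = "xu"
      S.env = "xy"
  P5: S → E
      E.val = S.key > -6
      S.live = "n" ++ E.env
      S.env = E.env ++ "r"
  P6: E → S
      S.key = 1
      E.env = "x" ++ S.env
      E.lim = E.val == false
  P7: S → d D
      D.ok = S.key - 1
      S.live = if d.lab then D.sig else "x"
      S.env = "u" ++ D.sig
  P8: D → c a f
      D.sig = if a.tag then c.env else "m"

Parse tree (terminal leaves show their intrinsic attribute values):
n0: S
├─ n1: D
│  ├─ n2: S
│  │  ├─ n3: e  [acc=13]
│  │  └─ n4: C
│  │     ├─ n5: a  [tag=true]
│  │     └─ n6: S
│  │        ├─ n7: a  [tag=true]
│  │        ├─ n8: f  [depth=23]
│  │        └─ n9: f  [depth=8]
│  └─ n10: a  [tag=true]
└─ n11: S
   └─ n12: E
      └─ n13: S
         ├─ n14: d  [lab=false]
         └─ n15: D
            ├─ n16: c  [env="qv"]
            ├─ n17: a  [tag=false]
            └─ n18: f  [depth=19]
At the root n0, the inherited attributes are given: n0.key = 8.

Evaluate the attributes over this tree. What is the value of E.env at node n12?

"xum"

1. n0.key = 8  [given at root]
2. n1.ok = 27  [S₀.key * -1 + 35]
3. n2.key = 19  [D.ok - 8]
4. n3.acc = 13  [terminal]
5. n5.tag = true  [terminal]
6. n6.key = 25  [25]
7. n7.tag = true  [terminal]
8. n8.depth = 23  [terminal]
9. n9.depth = 8  [terminal]
10. n6.live = "xu"  ["xu"]
11. n6.env = "xy"  ["xy"]
12. n4.hot = -6  [-6]
13. n4.tag = "xuy"  [S.live ++ "y"]
14. n2.live = "vxuy"  ["v" ++ C.tag]
15. n2.env = "ny"  ["ny"]
16. n10.tag = true  [terminal]
17. n1.sig = "nyvxuy"  [S.env ++ S.live]
18. n11.key = -5  [S₀.key * -1 + 3]
19. n12.val = true  [S.key > -6]
20. n13.key = 1  [1]
21. n14.lab = false  [terminal]
22. n15.ok = 0  [S.key - 1]
23. n16.env = "qv"  [terminal]
24. n17.tag = false  [terminal]
25. n18.depth = 19  [terminal]
26. n15.sig = "m"  [if a.tag then c.env else "m"]
27. n13.live = "x"  [if d.lab then D.sig else "x"]
28. n13.env = "um"  ["u" ++ D.sig]
29. n12.env = "xum"  ["x" ++ S.env]
30. n12.lim = false  [E.val == false]
31. n11.live = "nxum"  ["n" ++ E.env]
32. n11.env = "xumr"  [E.env ++ "r"]
33. n0.live = "qxumr"  ["q" ++ S₁.env]
34. n0.env = "nyvxuynxum"  [D.sig ++ S₁.live]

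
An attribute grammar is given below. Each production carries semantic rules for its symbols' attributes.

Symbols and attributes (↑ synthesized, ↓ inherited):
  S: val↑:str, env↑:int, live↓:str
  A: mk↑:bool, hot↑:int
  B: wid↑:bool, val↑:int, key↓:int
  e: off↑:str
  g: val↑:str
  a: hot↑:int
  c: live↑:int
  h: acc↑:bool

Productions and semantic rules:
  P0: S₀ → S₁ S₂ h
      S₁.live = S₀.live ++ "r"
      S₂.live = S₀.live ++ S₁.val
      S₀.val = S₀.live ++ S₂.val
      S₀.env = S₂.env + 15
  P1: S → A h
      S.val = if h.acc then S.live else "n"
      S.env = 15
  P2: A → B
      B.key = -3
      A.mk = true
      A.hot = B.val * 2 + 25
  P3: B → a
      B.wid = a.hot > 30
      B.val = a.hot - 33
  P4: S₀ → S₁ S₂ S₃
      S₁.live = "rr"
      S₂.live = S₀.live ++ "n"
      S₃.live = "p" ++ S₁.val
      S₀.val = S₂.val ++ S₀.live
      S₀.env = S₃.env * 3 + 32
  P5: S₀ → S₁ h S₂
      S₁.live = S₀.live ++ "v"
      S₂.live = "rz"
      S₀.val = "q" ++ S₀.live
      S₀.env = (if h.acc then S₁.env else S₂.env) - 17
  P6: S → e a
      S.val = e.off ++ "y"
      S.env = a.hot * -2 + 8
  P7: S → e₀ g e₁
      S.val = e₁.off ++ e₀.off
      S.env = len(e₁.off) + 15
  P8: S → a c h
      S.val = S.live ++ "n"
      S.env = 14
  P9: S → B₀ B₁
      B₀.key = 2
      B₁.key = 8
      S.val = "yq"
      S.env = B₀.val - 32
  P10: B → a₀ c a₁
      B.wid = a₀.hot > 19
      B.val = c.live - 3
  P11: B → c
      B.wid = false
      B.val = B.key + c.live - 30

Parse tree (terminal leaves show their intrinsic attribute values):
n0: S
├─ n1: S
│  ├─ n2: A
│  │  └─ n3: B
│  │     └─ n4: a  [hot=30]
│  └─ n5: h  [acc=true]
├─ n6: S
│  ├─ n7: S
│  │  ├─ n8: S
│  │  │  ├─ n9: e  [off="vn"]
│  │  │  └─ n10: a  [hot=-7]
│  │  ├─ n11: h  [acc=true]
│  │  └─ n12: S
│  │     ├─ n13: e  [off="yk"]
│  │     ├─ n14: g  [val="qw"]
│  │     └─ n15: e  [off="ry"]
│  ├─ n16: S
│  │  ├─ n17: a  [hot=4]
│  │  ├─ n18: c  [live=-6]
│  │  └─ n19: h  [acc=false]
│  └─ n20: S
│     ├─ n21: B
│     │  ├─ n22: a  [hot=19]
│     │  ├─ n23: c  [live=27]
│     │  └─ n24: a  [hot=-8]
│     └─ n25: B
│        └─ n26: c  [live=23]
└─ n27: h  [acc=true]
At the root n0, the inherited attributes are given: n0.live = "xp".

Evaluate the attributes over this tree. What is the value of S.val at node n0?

1. n0.live = "xp"  [given at root]
2. n1.live = "xpr"  [S₀.live ++ "r"]
3. n3.key = -3  [-3]
4. n4.hot = 30  [terminal]
5. n3.wid = false  [a.hot > 30]
6. n3.val = -3  [a.hot - 33]
7. n2.mk = true  [true]
8. n2.hot = 19  [B.val * 2 + 25]
9. n5.acc = true  [terminal]
10. n1.val = "xpr"  [if h.acc then S.live else "n"]
11. n1.env = 15  [15]
12. n6.live = "xpxpr"  [S₀.live ++ S₁.val]
13. n7.live = "rr"  ["rr"]
14. n8.live = "rrv"  [S₀.live ++ "v"]
15. n9.off = "vn"  [terminal]
16. n10.hot = -7  [terminal]
17. n8.val = "vny"  [e.off ++ "y"]
18. n8.env = 22  [a.hot * -2 + 8]
19. n11.acc = true  [terminal]
20. n12.live = "rz"  ["rz"]
21. n13.off = "yk"  [terminal]
22. n14.val = "qw"  [terminal]
23. n15.off = "ry"  [terminal]
24. n12.val = "ryyk"  [e₁.off ++ e₀.off]
25. n12.env = 17  [len(e₁.off) + 15]
26. n7.val = "qrr"  ["q" ++ S₀.live]
27. n7.env = 5  [(if h.acc then S₁.env else S₂.env) - 17]
28. n16.live = "xpxprn"  [S₀.live ++ "n"]
29. n17.hot = 4  [terminal]
30. n18.live = -6  [terminal]
31. n19.acc = false  [terminal]
32. n16.val = "xpxprnn"  [S.live ++ "n"]
33. n16.env = 14  [14]
34. n20.live = "pqrr"  ["p" ++ S₁.val]
35. n21.key = 2  [2]
36. n22.hot = 19  [terminal]
37. n23.live = 27  [terminal]
38. n24.hot = -8  [terminal]
39. n21.wid = false  [a₀.hot > 19]
40. n21.val = 24  [c.live - 3]
41. n25.key = 8  [8]
42. n26.live = 23  [terminal]
43. n25.wid = false  [false]
44. n25.val = 1  [B.key + c.live - 30]
45. n20.val = "yq"  ["yq"]
46. n20.env = -8  [B₀.val - 32]
47. n6.val = "xpxprnnxpxpr"  [S₂.val ++ S₀.live]
48. n6.env = 8  [S₃.env * 3 + 32]
49. n27.acc = true  [terminal]
50. n0.val = "xpxpxprnnxpxpr"  [S₀.live ++ S₂.val]
51. n0.env = 23  [S₂.env + 15]

"xpxpxprnnxpxpr"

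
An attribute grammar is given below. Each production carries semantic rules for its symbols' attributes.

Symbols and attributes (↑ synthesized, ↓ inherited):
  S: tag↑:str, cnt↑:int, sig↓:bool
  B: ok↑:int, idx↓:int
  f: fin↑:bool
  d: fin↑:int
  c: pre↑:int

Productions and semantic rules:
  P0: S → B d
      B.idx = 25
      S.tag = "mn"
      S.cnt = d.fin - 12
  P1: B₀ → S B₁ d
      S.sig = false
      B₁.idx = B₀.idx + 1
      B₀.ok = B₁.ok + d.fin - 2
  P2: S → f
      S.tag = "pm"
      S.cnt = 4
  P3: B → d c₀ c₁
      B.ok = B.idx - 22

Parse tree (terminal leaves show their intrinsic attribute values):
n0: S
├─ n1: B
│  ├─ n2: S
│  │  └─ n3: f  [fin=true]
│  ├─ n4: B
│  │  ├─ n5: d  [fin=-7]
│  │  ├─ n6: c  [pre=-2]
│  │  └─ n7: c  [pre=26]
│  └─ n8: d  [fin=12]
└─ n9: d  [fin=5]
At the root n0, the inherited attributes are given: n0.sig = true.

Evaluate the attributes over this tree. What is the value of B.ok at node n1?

14

1. n0.sig = true  [given at root]
2. n1.idx = 25  [25]
3. n2.sig = false  [false]
4. n3.fin = true  [terminal]
5. n2.tag = "pm"  ["pm"]
6. n2.cnt = 4  [4]
7. n4.idx = 26  [B₀.idx + 1]
8. n5.fin = -7  [terminal]
9. n6.pre = -2  [terminal]
10. n7.pre = 26  [terminal]
11. n4.ok = 4  [B.idx - 22]
12. n8.fin = 12  [terminal]
13. n1.ok = 14  [B₁.ok + d.fin - 2]
14. n9.fin = 5  [terminal]
15. n0.tag = "mn"  ["mn"]
16. n0.cnt = -7  [d.fin - 12]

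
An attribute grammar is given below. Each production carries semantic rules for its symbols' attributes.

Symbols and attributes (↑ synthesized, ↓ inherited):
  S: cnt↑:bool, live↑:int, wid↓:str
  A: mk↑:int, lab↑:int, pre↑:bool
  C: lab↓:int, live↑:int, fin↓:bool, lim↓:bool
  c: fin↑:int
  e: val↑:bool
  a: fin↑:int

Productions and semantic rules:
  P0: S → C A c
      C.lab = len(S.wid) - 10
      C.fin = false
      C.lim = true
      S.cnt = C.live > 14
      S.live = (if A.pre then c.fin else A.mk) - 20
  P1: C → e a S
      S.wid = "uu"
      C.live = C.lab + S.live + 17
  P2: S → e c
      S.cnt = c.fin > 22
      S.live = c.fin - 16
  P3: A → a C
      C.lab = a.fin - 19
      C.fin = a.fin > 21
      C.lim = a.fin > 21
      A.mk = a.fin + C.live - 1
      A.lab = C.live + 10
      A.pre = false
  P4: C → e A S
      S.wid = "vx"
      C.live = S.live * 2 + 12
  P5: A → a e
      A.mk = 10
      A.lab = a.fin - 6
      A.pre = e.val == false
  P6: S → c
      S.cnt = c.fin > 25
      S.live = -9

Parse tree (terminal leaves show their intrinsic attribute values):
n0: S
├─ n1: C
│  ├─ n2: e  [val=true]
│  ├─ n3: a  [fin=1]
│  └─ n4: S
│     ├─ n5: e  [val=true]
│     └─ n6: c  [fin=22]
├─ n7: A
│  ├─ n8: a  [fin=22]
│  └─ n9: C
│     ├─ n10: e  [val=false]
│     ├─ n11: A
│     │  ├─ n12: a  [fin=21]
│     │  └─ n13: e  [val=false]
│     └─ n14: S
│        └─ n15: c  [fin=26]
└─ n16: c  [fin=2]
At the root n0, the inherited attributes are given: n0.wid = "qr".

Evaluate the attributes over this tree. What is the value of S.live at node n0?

1. n0.wid = "qr"  [given at root]
2. n1.lab = -8  [len(S.wid) - 10]
3. n1.fin = false  [false]
4. n1.lim = true  [true]
5. n2.val = true  [terminal]
6. n3.fin = 1  [terminal]
7. n4.wid = "uu"  ["uu"]
8. n5.val = true  [terminal]
9. n6.fin = 22  [terminal]
10. n4.cnt = false  [c.fin > 22]
11. n4.live = 6  [c.fin - 16]
12. n1.live = 15  [C.lab + S.live + 17]
13. n8.fin = 22  [terminal]
14. n9.lab = 3  [a.fin - 19]
15. n9.fin = true  [a.fin > 21]
16. n9.lim = true  [a.fin > 21]
17. n10.val = false  [terminal]
18. n12.fin = 21  [terminal]
19. n13.val = false  [terminal]
20. n11.mk = 10  [10]
21. n11.lab = 15  [a.fin - 6]
22. n11.pre = true  [e.val == false]
23. n14.wid = "vx"  ["vx"]
24. n15.fin = 26  [terminal]
25. n14.cnt = true  [c.fin > 25]
26. n14.live = -9  [-9]
27. n9.live = -6  [S.live * 2 + 12]
28. n7.mk = 15  [a.fin + C.live - 1]
29. n7.lab = 4  [C.live + 10]
30. n7.pre = false  [false]
31. n16.fin = 2  [terminal]
32. n0.cnt = true  [C.live > 14]
33. n0.live = -5  [(if A.pre then c.fin else A.mk) - 20]

-5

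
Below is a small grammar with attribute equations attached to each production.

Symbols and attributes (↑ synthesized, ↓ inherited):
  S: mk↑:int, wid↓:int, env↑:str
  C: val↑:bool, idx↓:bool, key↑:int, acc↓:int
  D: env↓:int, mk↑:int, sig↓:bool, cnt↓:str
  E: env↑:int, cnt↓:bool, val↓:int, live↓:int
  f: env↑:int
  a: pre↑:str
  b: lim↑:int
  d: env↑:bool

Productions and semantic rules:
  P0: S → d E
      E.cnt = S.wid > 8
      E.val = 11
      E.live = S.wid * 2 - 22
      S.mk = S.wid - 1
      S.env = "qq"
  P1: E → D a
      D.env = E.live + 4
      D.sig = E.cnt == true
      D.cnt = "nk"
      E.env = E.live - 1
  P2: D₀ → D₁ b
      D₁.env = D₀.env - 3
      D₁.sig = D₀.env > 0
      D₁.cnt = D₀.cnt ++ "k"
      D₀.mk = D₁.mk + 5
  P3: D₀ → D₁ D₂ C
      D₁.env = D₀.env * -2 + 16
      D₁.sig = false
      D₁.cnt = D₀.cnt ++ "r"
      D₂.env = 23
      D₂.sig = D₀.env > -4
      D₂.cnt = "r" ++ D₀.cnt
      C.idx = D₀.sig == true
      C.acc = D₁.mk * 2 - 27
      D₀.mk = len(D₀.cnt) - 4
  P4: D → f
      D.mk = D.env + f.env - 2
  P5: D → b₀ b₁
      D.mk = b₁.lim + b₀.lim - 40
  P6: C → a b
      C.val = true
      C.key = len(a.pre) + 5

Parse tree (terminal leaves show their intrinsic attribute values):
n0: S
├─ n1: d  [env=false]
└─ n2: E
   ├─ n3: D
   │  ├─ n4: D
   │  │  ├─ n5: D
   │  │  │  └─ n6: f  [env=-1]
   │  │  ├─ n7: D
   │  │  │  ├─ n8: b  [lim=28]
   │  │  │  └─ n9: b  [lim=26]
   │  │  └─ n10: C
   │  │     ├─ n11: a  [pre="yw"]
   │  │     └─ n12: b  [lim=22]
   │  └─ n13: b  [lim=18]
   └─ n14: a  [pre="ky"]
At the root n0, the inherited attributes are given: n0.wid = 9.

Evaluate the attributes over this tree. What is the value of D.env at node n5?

1. n0.wid = 9  [given at root]
2. n1.env = false  [terminal]
3. n2.cnt = true  [S.wid > 8]
4. n2.val = 11  [11]
5. n2.live = -4  [S.wid * 2 - 22]
6. n3.env = 0  [E.live + 4]
7. n3.sig = true  [E.cnt == true]
8. n3.cnt = "nk"  ["nk"]
9. n4.env = -3  [D₀.env - 3]
10. n4.sig = false  [D₀.env > 0]
11. n4.cnt = "nkk"  [D₀.cnt ++ "k"]
12. n5.env = 22  [D₀.env * -2 + 16]
13. n5.sig = false  [false]
14. n5.cnt = "nkkr"  [D₀.cnt ++ "r"]
15. n6.env = -1  [terminal]
16. n5.mk = 19  [D.env + f.env - 2]
17. n7.env = 23  [23]
18. n7.sig = true  [D₀.env > -4]
19. n7.cnt = "rnkk"  ["r" ++ D₀.cnt]
20. n8.lim = 28  [terminal]
21. n9.lim = 26  [terminal]
22. n7.mk = 14  [b₁.lim + b₀.lim - 40]
23. n10.idx = false  [D₀.sig == true]
24. n10.acc = 11  [D₁.mk * 2 - 27]
25. n11.pre = "yw"  [terminal]
26. n12.lim = 22  [terminal]
27. n10.val = true  [true]
28. n10.key = 7  [len(a.pre) + 5]
29. n4.mk = -1  [len(D₀.cnt) - 4]
30. n13.lim = 18  [terminal]
31. n3.mk = 4  [D₁.mk + 5]
32. n14.pre = "ky"  [terminal]
33. n2.env = -5  [E.live - 1]
34. n0.mk = 8  [S.wid - 1]
35. n0.env = "qq"  ["qq"]

22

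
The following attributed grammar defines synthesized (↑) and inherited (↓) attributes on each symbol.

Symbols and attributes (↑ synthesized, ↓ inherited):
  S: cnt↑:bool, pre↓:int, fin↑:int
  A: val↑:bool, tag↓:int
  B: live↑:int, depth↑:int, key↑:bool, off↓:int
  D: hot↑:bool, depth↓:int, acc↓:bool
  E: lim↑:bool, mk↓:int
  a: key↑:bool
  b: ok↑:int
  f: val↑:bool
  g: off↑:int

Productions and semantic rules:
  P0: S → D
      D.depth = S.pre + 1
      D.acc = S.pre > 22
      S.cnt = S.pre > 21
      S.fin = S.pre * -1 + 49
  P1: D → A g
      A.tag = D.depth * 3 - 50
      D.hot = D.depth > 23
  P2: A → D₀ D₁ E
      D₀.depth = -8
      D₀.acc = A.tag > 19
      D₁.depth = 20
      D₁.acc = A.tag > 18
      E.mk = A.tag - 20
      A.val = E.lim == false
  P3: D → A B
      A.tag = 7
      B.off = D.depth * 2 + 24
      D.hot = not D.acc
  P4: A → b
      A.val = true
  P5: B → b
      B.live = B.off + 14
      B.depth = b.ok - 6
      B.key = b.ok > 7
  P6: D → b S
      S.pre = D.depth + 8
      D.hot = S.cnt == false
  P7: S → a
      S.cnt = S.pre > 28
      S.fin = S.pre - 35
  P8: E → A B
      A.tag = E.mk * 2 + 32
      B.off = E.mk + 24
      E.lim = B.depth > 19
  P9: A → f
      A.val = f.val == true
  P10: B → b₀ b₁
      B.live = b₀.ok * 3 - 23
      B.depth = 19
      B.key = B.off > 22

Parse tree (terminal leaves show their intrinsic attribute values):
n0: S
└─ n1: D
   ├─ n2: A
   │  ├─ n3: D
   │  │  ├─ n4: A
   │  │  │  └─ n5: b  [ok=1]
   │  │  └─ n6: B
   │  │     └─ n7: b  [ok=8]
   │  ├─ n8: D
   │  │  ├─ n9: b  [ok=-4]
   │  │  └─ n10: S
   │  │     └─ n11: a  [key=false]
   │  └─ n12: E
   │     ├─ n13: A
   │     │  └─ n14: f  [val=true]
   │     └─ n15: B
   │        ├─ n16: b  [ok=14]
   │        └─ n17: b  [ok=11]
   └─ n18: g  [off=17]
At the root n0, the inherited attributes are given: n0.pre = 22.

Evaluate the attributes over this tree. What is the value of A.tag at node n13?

30

1. n0.pre = 22  [given at root]
2. n1.depth = 23  [S.pre + 1]
3. n1.acc = false  [S.pre > 22]
4. n2.tag = 19  [D.depth * 3 - 50]
5. n3.depth = -8  [-8]
6. n3.acc = false  [A.tag > 19]
7. n4.tag = 7  [7]
8. n5.ok = 1  [terminal]
9. n4.val = true  [true]
10. n6.off = 8  [D.depth * 2 + 24]
11. n7.ok = 8  [terminal]
12. n6.live = 22  [B.off + 14]
13. n6.depth = 2  [b.ok - 6]
14. n6.key = true  [b.ok > 7]
15. n3.hot = true  [not D.acc]
16. n8.depth = 20  [20]
17. n8.acc = true  [A.tag > 18]
18. n9.ok = -4  [terminal]
19. n10.pre = 28  [D.depth + 8]
20. n11.key = false  [terminal]
21. n10.cnt = false  [S.pre > 28]
22. n10.fin = -7  [S.pre - 35]
23. n8.hot = true  [S.cnt == false]
24. n12.mk = -1  [A.tag - 20]
25. n13.tag = 30  [E.mk * 2 + 32]
26. n14.val = true  [terminal]
27. n13.val = true  [f.val == true]
28. n15.off = 23  [E.mk + 24]
29. n16.ok = 14  [terminal]
30. n17.ok = 11  [terminal]
31. n15.live = 19  [b₀.ok * 3 - 23]
32. n15.depth = 19  [19]
33. n15.key = true  [B.off > 22]
34. n12.lim = false  [B.depth > 19]
35. n2.val = true  [E.lim == false]
36. n18.off = 17  [terminal]
37. n1.hot = false  [D.depth > 23]
38. n0.cnt = true  [S.pre > 21]
39. n0.fin = 27  [S.pre * -1 + 49]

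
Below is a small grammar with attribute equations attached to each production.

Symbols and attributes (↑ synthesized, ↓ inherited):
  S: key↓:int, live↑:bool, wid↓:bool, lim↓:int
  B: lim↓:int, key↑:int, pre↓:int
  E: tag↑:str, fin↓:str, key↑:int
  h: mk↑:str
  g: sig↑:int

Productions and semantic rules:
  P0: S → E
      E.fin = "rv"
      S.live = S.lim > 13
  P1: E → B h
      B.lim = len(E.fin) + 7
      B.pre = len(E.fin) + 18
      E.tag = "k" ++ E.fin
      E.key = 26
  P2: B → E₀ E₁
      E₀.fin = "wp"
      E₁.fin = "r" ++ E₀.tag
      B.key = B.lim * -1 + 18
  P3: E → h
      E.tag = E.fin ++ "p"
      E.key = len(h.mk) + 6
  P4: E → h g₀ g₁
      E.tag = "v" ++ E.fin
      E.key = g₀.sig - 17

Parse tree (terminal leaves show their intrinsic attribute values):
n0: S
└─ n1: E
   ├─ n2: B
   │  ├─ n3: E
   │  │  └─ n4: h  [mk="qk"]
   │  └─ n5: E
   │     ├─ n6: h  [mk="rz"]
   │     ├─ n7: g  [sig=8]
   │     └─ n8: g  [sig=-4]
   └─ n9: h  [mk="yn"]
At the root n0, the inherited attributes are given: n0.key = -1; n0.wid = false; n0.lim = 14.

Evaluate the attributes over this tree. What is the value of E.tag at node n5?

"vrwpp"

1. n0.key = -1  [given at root]
2. n0.wid = false  [given at root]
3. n0.lim = 14  [given at root]
4. n1.fin = "rv"  ["rv"]
5. n2.lim = 9  [len(E.fin) + 7]
6. n2.pre = 20  [len(E.fin) + 18]
7. n3.fin = "wp"  ["wp"]
8. n4.mk = "qk"  [terminal]
9. n3.tag = "wpp"  [E.fin ++ "p"]
10. n3.key = 8  [len(h.mk) + 6]
11. n5.fin = "rwpp"  ["r" ++ E₀.tag]
12. n6.mk = "rz"  [terminal]
13. n7.sig = 8  [terminal]
14. n8.sig = -4  [terminal]
15. n5.tag = "vrwpp"  ["v" ++ E.fin]
16. n5.key = -9  [g₀.sig - 17]
17. n2.key = 9  [B.lim * -1 + 18]
18. n9.mk = "yn"  [terminal]
19. n1.tag = "krv"  ["k" ++ E.fin]
20. n1.key = 26  [26]
21. n0.live = true  [S.lim > 13]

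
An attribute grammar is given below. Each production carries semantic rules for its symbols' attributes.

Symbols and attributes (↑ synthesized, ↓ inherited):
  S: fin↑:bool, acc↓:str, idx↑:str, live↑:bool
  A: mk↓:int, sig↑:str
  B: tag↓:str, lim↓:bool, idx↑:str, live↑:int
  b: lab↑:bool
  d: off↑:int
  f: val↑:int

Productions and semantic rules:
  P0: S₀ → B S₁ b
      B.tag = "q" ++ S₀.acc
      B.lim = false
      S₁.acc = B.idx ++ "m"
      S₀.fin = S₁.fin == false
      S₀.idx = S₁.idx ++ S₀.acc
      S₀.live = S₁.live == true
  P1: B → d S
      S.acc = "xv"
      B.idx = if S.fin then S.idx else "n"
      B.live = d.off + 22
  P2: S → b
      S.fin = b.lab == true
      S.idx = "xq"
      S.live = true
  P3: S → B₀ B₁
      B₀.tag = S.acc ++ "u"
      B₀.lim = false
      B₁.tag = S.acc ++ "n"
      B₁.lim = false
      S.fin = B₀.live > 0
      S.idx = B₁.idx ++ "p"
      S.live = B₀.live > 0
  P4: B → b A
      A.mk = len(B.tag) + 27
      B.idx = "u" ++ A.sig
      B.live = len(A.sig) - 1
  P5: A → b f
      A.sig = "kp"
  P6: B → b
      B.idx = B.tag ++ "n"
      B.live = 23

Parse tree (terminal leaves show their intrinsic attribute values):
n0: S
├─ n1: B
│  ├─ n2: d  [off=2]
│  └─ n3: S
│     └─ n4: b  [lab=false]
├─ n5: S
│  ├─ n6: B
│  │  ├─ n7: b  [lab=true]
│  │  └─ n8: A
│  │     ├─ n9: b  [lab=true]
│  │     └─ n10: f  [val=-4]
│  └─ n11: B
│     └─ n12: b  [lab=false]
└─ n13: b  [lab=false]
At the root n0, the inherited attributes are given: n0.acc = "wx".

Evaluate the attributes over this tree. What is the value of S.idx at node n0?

"nmnnpwx"

1. n0.acc = "wx"  [given at root]
2. n1.tag = "qwx"  ["q" ++ S₀.acc]
3. n1.lim = false  [false]
4. n2.off = 2  [terminal]
5. n3.acc = "xv"  ["xv"]
6. n4.lab = false  [terminal]
7. n3.fin = false  [b.lab == true]
8. n3.idx = "xq"  ["xq"]
9. n3.live = true  [true]
10. n1.idx = "n"  [if S.fin then S.idx else "n"]
11. n1.live = 24  [d.off + 22]
12. n5.acc = "nm"  [B.idx ++ "m"]
13. n6.tag = "nmu"  [S.acc ++ "u"]
14. n6.lim = false  [false]
15. n7.lab = true  [terminal]
16. n8.mk = 30  [len(B.tag) + 27]
17. n9.lab = true  [terminal]
18. n10.val = -4  [terminal]
19. n8.sig = "kp"  ["kp"]
20. n6.idx = "ukp"  ["u" ++ A.sig]
21. n6.live = 1  [len(A.sig) - 1]
22. n11.tag = "nmn"  [S.acc ++ "n"]
23. n11.lim = false  [false]
24. n12.lab = false  [terminal]
25. n11.idx = "nmnn"  [B.tag ++ "n"]
26. n11.live = 23  [23]
27. n5.fin = true  [B₀.live > 0]
28. n5.idx = "nmnnp"  [B₁.idx ++ "p"]
29. n5.live = true  [B₀.live > 0]
30. n13.lab = false  [terminal]
31. n0.fin = false  [S₁.fin == false]
32. n0.idx = "nmnnpwx"  [S₁.idx ++ S₀.acc]
33. n0.live = true  [S₁.live == true]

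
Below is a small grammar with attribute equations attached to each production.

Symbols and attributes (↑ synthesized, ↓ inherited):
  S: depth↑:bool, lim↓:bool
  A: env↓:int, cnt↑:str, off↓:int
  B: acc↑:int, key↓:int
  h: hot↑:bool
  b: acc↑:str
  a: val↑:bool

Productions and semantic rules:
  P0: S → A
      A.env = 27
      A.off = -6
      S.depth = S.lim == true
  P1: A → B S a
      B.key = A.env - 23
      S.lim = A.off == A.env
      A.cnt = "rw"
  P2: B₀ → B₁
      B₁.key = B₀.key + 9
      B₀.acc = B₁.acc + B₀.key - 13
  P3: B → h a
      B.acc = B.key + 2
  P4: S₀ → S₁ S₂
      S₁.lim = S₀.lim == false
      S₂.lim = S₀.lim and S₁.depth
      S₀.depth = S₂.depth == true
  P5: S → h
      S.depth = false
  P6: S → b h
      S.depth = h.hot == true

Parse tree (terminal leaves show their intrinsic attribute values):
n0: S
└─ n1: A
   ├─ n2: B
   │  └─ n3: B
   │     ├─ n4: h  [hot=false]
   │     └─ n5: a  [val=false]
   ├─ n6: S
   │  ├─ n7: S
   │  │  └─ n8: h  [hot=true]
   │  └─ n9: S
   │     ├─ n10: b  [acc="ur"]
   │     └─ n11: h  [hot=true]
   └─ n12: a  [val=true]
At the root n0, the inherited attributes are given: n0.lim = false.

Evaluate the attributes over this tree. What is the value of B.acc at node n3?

1. n0.lim = false  [given at root]
2. n1.env = 27  [27]
3. n1.off = -6  [-6]
4. n2.key = 4  [A.env - 23]
5. n3.key = 13  [B₀.key + 9]
6. n4.hot = false  [terminal]
7. n5.val = false  [terminal]
8. n3.acc = 15  [B.key + 2]
9. n2.acc = 6  [B₁.acc + B₀.key - 13]
10. n6.lim = false  [A.off == A.env]
11. n7.lim = true  [S₀.lim == false]
12. n8.hot = true  [terminal]
13. n7.depth = false  [false]
14. n9.lim = false  [S₀.lim and S₁.depth]
15. n10.acc = "ur"  [terminal]
16. n11.hot = true  [terminal]
17. n9.depth = true  [h.hot == true]
18. n6.depth = true  [S₂.depth == true]
19. n12.val = true  [terminal]
20. n1.cnt = "rw"  ["rw"]
21. n0.depth = false  [S.lim == true]

15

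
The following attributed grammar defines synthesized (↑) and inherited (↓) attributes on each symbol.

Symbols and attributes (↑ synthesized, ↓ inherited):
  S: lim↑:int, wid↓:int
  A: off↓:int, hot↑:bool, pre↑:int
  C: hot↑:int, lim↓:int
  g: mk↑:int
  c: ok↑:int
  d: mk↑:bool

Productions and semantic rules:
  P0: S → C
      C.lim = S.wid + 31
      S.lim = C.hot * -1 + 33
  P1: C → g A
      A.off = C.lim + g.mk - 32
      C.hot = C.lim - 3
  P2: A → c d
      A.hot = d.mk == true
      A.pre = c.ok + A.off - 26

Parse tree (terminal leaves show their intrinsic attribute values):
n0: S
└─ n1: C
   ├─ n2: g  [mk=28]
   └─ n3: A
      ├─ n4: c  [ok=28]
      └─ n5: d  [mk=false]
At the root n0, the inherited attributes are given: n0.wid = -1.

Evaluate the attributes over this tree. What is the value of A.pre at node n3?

1. n0.wid = -1  [given at root]
2. n1.lim = 30  [S.wid + 31]
3. n2.mk = 28  [terminal]
4. n3.off = 26  [C.lim + g.mk - 32]
5. n4.ok = 28  [terminal]
6. n5.mk = false  [terminal]
7. n3.hot = false  [d.mk == true]
8. n3.pre = 28  [c.ok + A.off - 26]
9. n1.hot = 27  [C.lim - 3]
10. n0.lim = 6  [C.hot * -1 + 33]

28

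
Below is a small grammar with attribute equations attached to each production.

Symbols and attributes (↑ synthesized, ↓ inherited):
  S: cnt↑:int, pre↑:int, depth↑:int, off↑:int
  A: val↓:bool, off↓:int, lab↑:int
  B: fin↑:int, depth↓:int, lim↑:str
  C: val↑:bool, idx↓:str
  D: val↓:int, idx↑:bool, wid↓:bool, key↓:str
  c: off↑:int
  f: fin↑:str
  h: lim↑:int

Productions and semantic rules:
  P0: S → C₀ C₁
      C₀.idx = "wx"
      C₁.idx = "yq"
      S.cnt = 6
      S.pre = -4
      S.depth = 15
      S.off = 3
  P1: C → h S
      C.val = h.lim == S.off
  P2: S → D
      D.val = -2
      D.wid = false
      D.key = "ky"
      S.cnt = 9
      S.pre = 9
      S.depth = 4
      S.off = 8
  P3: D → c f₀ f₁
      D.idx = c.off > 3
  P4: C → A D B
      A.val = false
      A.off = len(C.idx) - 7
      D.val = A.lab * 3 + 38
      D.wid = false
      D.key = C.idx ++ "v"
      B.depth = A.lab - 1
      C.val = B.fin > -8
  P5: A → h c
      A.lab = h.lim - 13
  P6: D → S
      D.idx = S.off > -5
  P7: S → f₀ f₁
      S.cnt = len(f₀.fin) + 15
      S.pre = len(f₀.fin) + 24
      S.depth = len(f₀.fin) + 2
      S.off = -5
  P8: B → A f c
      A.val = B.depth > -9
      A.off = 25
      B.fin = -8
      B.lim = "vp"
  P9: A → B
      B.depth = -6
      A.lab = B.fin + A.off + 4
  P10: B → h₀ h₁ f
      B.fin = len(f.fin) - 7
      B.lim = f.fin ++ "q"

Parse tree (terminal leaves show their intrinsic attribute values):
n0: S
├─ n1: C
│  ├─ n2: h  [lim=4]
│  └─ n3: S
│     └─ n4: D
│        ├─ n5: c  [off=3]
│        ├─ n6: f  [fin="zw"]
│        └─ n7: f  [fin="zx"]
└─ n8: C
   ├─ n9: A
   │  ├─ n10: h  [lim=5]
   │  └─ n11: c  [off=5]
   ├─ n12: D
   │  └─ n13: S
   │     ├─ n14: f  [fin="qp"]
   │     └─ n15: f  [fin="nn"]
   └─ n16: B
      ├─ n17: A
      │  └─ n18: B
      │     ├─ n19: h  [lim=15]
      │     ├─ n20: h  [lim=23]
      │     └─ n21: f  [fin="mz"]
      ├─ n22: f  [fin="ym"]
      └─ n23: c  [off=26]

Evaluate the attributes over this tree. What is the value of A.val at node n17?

false

1. n1.idx = "wx"  ["wx"]
2. n2.lim = 4  [terminal]
3. n4.val = -2  [-2]
4. n4.wid = false  [false]
5. n4.key = "ky"  ["ky"]
6. n5.off = 3  [terminal]
7. n6.fin = "zw"  [terminal]
8. n7.fin = "zx"  [terminal]
9. n4.idx = false  [c.off > 3]
10. n3.cnt = 9  [9]
11. n3.pre = 9  [9]
12. n3.depth = 4  [4]
13. n3.off = 8  [8]
14. n1.val = false  [h.lim == S.off]
15. n8.idx = "yq"  ["yq"]
16. n9.val = false  [false]
17. n9.off = -5  [len(C.idx) - 7]
18. n10.lim = 5  [terminal]
19. n11.off = 5  [terminal]
20. n9.lab = -8  [h.lim - 13]
21. n12.val = 14  [A.lab * 3 + 38]
22. n12.wid = false  [false]
23. n12.key = "yqv"  [C.idx ++ "v"]
24. n14.fin = "qp"  [terminal]
25. n15.fin = "nn"  [terminal]
26. n13.cnt = 17  [len(f₀.fin) + 15]
27. n13.pre = 26  [len(f₀.fin) + 24]
28. n13.depth = 4  [len(f₀.fin) + 2]
29. n13.off = -5  [-5]
30. n12.idx = false  [S.off > -5]
31. n16.depth = -9  [A.lab - 1]
32. n17.val = false  [B.depth > -9]
33. n17.off = 25  [25]
34. n18.depth = -6  [-6]
35. n19.lim = 15  [terminal]
36. n20.lim = 23  [terminal]
37. n21.fin = "mz"  [terminal]
38. n18.fin = -5  [len(f.fin) - 7]
39. n18.lim = "mzq"  [f.fin ++ "q"]
40. n17.lab = 24  [B.fin + A.off + 4]
41. n22.fin = "ym"  [terminal]
42. n23.off = 26  [terminal]
43. n16.fin = -8  [-8]
44. n16.lim = "vp"  ["vp"]
45. n8.val = false  [B.fin > -8]
46. n0.cnt = 6  [6]
47. n0.pre = -4  [-4]
48. n0.depth = 15  [15]
49. n0.off = 3  [3]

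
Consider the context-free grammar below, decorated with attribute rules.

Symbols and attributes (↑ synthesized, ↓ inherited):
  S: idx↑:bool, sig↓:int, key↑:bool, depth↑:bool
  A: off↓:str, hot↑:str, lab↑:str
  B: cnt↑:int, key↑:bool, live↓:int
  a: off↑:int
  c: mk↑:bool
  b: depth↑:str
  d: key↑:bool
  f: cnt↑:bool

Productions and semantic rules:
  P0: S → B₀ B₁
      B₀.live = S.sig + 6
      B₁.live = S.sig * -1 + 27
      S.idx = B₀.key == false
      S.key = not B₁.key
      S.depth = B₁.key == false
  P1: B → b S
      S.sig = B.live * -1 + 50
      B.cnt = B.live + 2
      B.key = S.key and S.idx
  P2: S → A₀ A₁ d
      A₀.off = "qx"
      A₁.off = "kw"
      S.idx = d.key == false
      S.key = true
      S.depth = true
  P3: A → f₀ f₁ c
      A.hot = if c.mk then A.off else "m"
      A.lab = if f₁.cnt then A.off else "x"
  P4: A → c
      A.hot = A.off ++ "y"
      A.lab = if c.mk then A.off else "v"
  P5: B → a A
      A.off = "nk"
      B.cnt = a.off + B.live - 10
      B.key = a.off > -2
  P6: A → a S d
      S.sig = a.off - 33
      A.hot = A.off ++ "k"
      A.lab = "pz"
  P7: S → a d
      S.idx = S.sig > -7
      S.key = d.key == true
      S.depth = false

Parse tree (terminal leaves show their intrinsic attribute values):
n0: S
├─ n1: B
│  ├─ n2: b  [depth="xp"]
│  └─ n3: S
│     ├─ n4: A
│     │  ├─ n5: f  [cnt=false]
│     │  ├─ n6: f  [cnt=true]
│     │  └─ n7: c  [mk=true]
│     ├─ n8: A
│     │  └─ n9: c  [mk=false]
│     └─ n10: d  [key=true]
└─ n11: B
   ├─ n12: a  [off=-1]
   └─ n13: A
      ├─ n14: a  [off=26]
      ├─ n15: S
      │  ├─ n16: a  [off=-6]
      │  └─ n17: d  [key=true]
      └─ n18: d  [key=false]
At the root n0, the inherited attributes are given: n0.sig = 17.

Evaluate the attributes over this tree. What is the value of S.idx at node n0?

1. n0.sig = 17  [given at root]
2. n1.live = 23  [S.sig + 6]
3. n2.depth = "xp"  [terminal]
4. n3.sig = 27  [B.live * -1 + 50]
5. n4.off = "qx"  ["qx"]
6. n5.cnt = false  [terminal]
7. n6.cnt = true  [terminal]
8. n7.mk = true  [terminal]
9. n4.hot = "qx"  [if c.mk then A.off else "m"]
10. n4.lab = "qx"  [if f₁.cnt then A.off else "x"]
11. n8.off = "kw"  ["kw"]
12. n9.mk = false  [terminal]
13. n8.hot = "kwy"  [A.off ++ "y"]
14. n8.lab = "v"  [if c.mk then A.off else "v"]
15. n10.key = true  [terminal]
16. n3.idx = false  [d.key == false]
17. n3.key = true  [true]
18. n3.depth = true  [true]
19. n1.cnt = 25  [B.live + 2]
20. n1.key = false  [S.key and S.idx]
21. n11.live = 10  [S.sig * -1 + 27]
22. n12.off = -1  [terminal]
23. n13.off = "nk"  ["nk"]
24. n14.off = 26  [terminal]
25. n15.sig = -7  [a.off - 33]
26. n16.off = -6  [terminal]
27. n17.key = true  [terminal]
28. n15.idx = false  [S.sig > -7]
29. n15.key = true  [d.key == true]
30. n15.depth = false  [false]
31. n18.key = false  [terminal]
32. n13.hot = "nkk"  [A.off ++ "k"]
33. n13.lab = "pz"  ["pz"]
34. n11.cnt = -1  [a.off + B.live - 10]
35. n11.key = true  [a.off > -2]
36. n0.idx = true  [B₀.key == false]
37. n0.key = false  [not B₁.key]
38. n0.depth = false  [B₁.key == false]

true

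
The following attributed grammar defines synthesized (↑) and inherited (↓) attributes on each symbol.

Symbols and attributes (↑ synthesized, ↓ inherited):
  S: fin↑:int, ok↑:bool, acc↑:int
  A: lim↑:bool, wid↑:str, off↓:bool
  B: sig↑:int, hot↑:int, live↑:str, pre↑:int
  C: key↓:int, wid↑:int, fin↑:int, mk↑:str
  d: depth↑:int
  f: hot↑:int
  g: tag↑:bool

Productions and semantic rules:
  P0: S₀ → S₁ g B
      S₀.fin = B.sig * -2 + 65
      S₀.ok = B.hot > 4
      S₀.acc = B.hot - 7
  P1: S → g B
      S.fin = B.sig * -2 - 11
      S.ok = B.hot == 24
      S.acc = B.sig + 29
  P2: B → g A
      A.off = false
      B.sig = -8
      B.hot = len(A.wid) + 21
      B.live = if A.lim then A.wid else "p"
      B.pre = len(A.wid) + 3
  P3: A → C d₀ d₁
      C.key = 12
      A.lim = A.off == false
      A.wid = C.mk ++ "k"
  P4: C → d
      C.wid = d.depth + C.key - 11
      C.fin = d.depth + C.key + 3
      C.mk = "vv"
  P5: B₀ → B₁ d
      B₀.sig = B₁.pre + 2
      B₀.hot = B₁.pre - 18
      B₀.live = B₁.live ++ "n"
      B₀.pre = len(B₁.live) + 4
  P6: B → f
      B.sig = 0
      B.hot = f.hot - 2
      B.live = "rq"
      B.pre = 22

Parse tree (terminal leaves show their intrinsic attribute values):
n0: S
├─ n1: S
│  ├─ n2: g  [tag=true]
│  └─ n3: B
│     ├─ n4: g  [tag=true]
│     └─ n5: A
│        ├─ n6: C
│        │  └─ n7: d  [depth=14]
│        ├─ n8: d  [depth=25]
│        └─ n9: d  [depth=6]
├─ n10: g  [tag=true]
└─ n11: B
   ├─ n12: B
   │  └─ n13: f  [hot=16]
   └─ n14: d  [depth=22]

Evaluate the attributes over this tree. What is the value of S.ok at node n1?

1. n2.tag = true  [terminal]
2. n4.tag = true  [terminal]
3. n5.off = false  [false]
4. n6.key = 12  [12]
5. n7.depth = 14  [terminal]
6. n6.wid = 15  [d.depth + C.key - 11]
7. n6.fin = 29  [d.depth + C.key + 3]
8. n6.mk = "vv"  ["vv"]
9. n8.depth = 25  [terminal]
10. n9.depth = 6  [terminal]
11. n5.lim = true  [A.off == false]
12. n5.wid = "vvk"  [C.mk ++ "k"]
13. n3.sig = -8  [-8]
14. n3.hot = 24  [len(A.wid) + 21]
15. n3.live = "vvk"  [if A.lim then A.wid else "p"]
16. n3.pre = 6  [len(A.wid) + 3]
17. n1.fin = 5  [B.sig * -2 - 11]
18. n1.ok = true  [B.hot == 24]
19. n1.acc = 21  [B.sig + 29]
20. n10.tag = true  [terminal]
21. n13.hot = 16  [terminal]
22. n12.sig = 0  [0]
23. n12.hot = 14  [f.hot - 2]
24. n12.live = "rq"  ["rq"]
25. n12.pre = 22  [22]
26. n14.depth = 22  [terminal]
27. n11.sig = 24  [B₁.pre + 2]
28. n11.hot = 4  [B₁.pre - 18]
29. n11.live = "rqn"  [B₁.live ++ "n"]
30. n11.pre = 6  [len(B₁.live) + 4]
31. n0.fin = 17  [B.sig * -2 + 65]
32. n0.ok = false  [B.hot > 4]
33. n0.acc = -3  [B.hot - 7]

true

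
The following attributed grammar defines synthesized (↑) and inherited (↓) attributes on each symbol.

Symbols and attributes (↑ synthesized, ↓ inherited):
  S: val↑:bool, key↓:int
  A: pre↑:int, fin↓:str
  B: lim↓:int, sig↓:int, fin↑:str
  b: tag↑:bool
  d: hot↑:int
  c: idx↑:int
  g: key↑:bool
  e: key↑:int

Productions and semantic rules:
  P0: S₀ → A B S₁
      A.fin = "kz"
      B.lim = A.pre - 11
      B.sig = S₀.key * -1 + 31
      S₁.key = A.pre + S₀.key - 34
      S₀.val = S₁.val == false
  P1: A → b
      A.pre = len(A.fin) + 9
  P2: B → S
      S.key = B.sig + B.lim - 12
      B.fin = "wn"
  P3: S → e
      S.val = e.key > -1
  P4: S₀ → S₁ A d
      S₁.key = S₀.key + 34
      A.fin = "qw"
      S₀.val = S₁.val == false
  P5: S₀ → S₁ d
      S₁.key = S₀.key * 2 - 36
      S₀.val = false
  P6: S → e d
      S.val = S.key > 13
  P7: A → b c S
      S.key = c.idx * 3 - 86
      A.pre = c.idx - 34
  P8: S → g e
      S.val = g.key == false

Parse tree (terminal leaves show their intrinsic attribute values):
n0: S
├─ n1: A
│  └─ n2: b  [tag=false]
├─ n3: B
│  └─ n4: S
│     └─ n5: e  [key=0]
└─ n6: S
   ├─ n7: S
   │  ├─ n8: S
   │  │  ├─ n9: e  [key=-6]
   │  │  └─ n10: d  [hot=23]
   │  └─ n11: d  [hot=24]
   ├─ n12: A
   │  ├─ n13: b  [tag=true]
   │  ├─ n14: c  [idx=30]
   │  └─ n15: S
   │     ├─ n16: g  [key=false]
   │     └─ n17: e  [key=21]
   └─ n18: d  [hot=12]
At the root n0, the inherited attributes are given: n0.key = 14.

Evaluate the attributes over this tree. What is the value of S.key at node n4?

5

1. n0.key = 14  [given at root]
2. n1.fin = "kz"  ["kz"]
3. n2.tag = false  [terminal]
4. n1.pre = 11  [len(A.fin) + 9]
5. n3.lim = 0  [A.pre - 11]
6. n3.sig = 17  [S₀.key * -1 + 31]
7. n4.key = 5  [B.sig + B.lim - 12]
8. n5.key = 0  [terminal]
9. n4.val = true  [e.key > -1]
10. n3.fin = "wn"  ["wn"]
11. n6.key = -9  [A.pre + S₀.key - 34]
12. n7.key = 25  [S₀.key + 34]
13. n8.key = 14  [S₀.key * 2 - 36]
14. n9.key = -6  [terminal]
15. n10.hot = 23  [terminal]
16. n8.val = true  [S.key > 13]
17. n11.hot = 24  [terminal]
18. n7.val = false  [false]
19. n12.fin = "qw"  ["qw"]
20. n13.tag = true  [terminal]
21. n14.idx = 30  [terminal]
22. n15.key = 4  [c.idx * 3 - 86]
23. n16.key = false  [terminal]
24. n17.key = 21  [terminal]
25. n15.val = true  [g.key == false]
26. n12.pre = -4  [c.idx - 34]
27. n18.hot = 12  [terminal]
28. n6.val = true  [S₁.val == false]
29. n0.val = false  [S₁.val == false]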